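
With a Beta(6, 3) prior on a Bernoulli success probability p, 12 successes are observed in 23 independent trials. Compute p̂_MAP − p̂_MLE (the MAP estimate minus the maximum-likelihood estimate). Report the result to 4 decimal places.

MAP − MLE = 0.0449

Posterior is Beta(18, 14); MAP = (18−1)/(32−2) = 17/30 ≈ 0.56667.
MLE ignores the prior: p̂_MLE = k/n = 12/23 ≈ 0.52174.
Difference = 17/30 − 12/23 = 31/690 ≈ 0.0449.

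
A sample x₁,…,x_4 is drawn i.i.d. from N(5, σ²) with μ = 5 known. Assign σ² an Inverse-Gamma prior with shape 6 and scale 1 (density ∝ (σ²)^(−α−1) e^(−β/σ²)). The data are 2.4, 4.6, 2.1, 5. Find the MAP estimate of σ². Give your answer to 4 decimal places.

σ̂²_MAP = 0.9628

Sum of squared deviations about the known mean: SS = (2.4−5)² + (4.6−5)² + (2.1−5)² + (5−5)² = 15.33.
The Normal likelihood contributes (σ²)^(−n/2) exp(−SS/(2σ²)), so the posterior is Inverse-Gamma(α + n/2, β + SS/2) = Inverse-Gamma(8, 8.665).
The mode of Inverse-Gamma(a, b) is b/(a+1) = 8.665/9 ≈ 0.9628.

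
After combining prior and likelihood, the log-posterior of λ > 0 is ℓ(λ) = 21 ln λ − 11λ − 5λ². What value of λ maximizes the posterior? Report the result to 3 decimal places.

ℓ'(λ) = 21/λ − 11 − 10λ. Setting this to zero and multiplying by λ: 10λ² + 11λ − 21 = 0.
λ = (−11 + √(11² + 4·10·21)) / (2·10) = (−11 + √961) / 20 = (−11 + 31)/20 = 1.
ℓ''(λ) = −21/λ² − 10 < 0, confirming a maximum.

λ̂_MAP = 1.000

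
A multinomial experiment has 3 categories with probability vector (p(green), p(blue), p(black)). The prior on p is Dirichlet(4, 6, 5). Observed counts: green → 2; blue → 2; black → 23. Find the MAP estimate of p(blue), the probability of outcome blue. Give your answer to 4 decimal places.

The posterior is Dirichlet(αᵢ + nᵢ) = Dirichlet(6, 8, 28).
For a Dirichlet(a₁,…,a_K) with all aᵢ > 1, the mode has j-th component (aⱼ − 1)/(Σaᵢ − K).
Here Σaᵢ = 42 and K = 3, so p(blue) = (8 − 1)/(42 − 3) = 7/39 ≈ 0.1795.

MAP estimate of p(blue) = 0.1795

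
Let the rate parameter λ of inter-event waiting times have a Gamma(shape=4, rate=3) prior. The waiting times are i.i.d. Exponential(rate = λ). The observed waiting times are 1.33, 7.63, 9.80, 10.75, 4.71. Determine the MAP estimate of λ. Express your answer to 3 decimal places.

λ̂_MAP = 0.215

The Exponential(rate=λ) likelihood is ∝ λ^n e^(−λΣtᵢ). Here n = 5 and Σtᵢ = 1.33 + 7.63 + 9.80 + 10.75 + 4.71 = 34.22.
Posterior ∝ λ^3e^(−3λ) · λ^5e^(−34.22λ) = λ^8e^(−37.22λ), i.e. Gamma(9, 37.22).
Mode = (a−1)/b = 8/37.22 ≈ 0.215.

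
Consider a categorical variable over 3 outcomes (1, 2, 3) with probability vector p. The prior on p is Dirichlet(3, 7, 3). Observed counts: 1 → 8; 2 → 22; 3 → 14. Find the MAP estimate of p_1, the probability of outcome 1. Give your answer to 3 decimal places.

The posterior is Dirichlet(αᵢ + nᵢ) = Dirichlet(11, 29, 17).
For a Dirichlet(a₁,…,a_K) with all aᵢ > 1, the mode has j-th component (aⱼ − 1)/(Σaᵢ − K).
Here Σaᵢ = 57 and K = 3, so p_1 = (11 − 1)/(57 − 3) = 10/54 ≈ 0.185.

MAP estimate: 0.185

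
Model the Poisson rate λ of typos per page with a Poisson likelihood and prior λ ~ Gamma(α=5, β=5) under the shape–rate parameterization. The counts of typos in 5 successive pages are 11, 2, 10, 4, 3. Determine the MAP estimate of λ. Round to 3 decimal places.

λ̂_MAP = 3.400

Σxᵢ = 11+2+10+4+3 = 30, with n = 5.
Posterior ∝ λ^4e^(−5λ) · λ^30e^(−5λ) = λ^34e^(−10λ), i.e. Gamma(shape=35, rate=10).
The mode of a Gamma(a, b) with a ≥ 1 (shape–rate) is (a−1)/b = 34/10 ≈ 3.400.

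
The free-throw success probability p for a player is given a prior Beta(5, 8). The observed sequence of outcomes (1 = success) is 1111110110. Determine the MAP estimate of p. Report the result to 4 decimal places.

p̂_MAP = 0.5714

Prior: Beta(5, 8).
Data: 8 successes in 10 trials (from the sequence). The binomial likelihood contributes p^8(1−p)^2, so the posterior is Beta(5+8, 8+2) = Beta(13, 10).
For Beta(a, b) with a, b > 1 the mode is (a−1)/(a+b−2) = 12/21 ≈ 0.5714.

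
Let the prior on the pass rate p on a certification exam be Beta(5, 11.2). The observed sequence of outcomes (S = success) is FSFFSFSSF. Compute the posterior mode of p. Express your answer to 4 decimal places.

p̂_MAP = 0.3448

Prior: Beta(5, 11.2).
Data: 4 successes in 9 trials (from the sequence). The binomial likelihood contributes p^4(1−p)^5, so the posterior is Beta(5+4, 11.2+5) = Beta(9, 16.2).
For Beta(a, b) with a, b > 1 the mode is (a−1)/(a+b−2) = 8/23.2 ≈ 0.3448.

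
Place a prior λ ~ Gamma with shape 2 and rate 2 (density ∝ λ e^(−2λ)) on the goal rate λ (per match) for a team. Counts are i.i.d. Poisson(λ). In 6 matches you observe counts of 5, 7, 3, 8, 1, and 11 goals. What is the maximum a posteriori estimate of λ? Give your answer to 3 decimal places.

Σxᵢ = 5+7+3+8+1+11 = 35, with n = 6.
Posterior ∝ λe^(−2λ) · λ^35e^(−6λ) = λ^36e^(−8λ), i.e. Gamma(shape=37, rate=8).
The mode of a Gamma(a, b) with a ≥ 1 (shape–rate) is (a−1)/b = 36/8 ≈ 4.500.

λ̂_MAP = 4.500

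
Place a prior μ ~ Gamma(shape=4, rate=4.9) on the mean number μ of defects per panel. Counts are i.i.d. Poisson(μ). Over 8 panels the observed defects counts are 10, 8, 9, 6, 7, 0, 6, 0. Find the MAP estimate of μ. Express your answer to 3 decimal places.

μ̂_MAP = 3.798

Σxᵢ = 10+8+9+6+7+0+6+0 = 46, with n = 8.
Posterior ∝ μ^3e^(−4.9μ) · μ^46e^(−8μ) = μ^49e^(−12.9μ), i.e. Gamma(shape=50, rate=12.9).
The mode of a Gamma(a, b) with a ≥ 1 (shape–rate) is (a−1)/b = 49/12.9 ≈ 3.798.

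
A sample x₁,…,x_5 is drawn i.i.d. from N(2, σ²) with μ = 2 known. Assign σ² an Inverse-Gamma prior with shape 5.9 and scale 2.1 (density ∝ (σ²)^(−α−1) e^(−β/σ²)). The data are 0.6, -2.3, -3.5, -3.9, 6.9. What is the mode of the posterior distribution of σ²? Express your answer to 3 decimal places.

σ̂²_MAP = 6.049

Sum of squared deviations about the known mean: SS = (0.6−2)² + (-2.3−2)² + (-3.5−2)² + (-3.9−2)² + (6.9−2)² = 109.52.
The Normal likelihood contributes (σ²)^(−n/2) exp(−SS/(2σ²)), so the posterior is Inverse-Gamma(α + n/2, β + SS/2) = Inverse-Gamma(8.4, 56.86).
The mode of Inverse-Gamma(a, b) is b/(a+1) = 56.86/9.4 ≈ 6.049.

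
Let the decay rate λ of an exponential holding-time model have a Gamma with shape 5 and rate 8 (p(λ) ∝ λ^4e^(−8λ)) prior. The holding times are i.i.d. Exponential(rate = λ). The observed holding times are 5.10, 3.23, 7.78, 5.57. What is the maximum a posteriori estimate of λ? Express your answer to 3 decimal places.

The Exponential(rate=λ) likelihood is ∝ λ^n e^(−λΣtᵢ). Here n = 4 and Σtᵢ = 5.10 + 3.23 + 7.78 + 5.57 = 21.68.
Posterior ∝ λ^4e^(−8λ) · λ^4e^(−21.68λ) = λ^8e^(−29.68λ), i.e. Gamma(9, 29.68).
Mode = (a−1)/b = 8/29.68 ≈ 0.270.

λ̂_MAP = 0.270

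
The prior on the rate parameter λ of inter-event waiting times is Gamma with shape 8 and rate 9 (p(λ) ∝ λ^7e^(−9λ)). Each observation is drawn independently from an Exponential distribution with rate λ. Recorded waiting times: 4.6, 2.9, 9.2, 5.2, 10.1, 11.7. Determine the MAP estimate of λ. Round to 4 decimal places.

λ̂_MAP = 0.2467

The Exponential(rate=λ) likelihood is ∝ λ^n e^(−λΣtᵢ). Here n = 6 and Σtᵢ = 4.6 + 2.9 + 9.2 + 5.2 + 10.1 + 11.7 = 43.7.
Posterior ∝ λ^7e^(−9λ) · λ^6e^(−43.7λ) = λ^13e^(−52.7λ), i.e. Gamma(14, 52.7).
Mode = (a−1)/b = 13/52.7 ≈ 0.2467.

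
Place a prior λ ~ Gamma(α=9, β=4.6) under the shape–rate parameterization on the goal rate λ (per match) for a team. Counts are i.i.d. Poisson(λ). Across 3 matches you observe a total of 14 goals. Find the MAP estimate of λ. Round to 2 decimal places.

Σxᵢ = 14, n = 3.
Posterior ∝ λ^8e^(−4.6λ) · λ^14e^(−3λ) = λ^22e^(−7.6λ), i.e. Gamma(shape=23, rate=7.6).
The mode of a Gamma(a, b) with a ≥ 1 (shape–rate) is (a−1)/b = 22/7.6 ≈ 2.89.

λ̂_MAP = 2.89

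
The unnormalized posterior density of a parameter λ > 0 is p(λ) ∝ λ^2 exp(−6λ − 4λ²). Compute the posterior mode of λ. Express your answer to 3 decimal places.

λ̂_MAP = 0.250

ℓ'(λ) = 2/λ − 6 − 8λ. Setting this to zero and multiplying by λ: 8λ² + 6λ − 2 = 0.
λ = (−6 + √(6² + 4·8·2)) / (2·8) = (−6 + √100) / 16 = (−6 + 10)/16 = 1/4.
ℓ''(λ) = −2/λ² − 8 < 0, confirming a maximum.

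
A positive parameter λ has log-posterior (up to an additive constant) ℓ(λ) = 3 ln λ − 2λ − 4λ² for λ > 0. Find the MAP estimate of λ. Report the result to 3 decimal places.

λ̂_MAP = 0.500

ℓ'(λ) = 3/λ − 2 − 8λ. Setting this to zero and multiplying by λ: 8λ² + 2λ − 3 = 0.
λ = (−2 + √(2² + 4·8·3)) / (2·8) = (−2 + √100) / 16 = (−2 + 10)/16 = 1/2.
ℓ''(λ) = −3/λ² − 8 < 0, confirming a maximum.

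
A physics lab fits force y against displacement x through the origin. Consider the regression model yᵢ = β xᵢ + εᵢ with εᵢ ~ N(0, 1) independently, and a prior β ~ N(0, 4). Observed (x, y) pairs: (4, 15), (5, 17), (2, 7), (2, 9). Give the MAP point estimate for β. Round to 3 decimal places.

β̂_MAP = 3.594

log p(β | y) = −Σ(yᵢ − βxᵢ)²/(2·1) − β²/(2·4) + const.
Setting the derivative to zero: Σxᵢ(yᵢ − βxᵢ)/1 − β/4 = 0, so β = Σxᵢyᵢ / (Σxᵢ² + σ²/τ²).
Σxᵢyᵢ = 4·15 + 5·17 + 2·7 + 2·9 = 177; Σxᵢ² = 49; σ²/τ² = 0.25.
β̂_MAP = 177 / (49 + 0.25) = 177/49.25 ≈ 3.594.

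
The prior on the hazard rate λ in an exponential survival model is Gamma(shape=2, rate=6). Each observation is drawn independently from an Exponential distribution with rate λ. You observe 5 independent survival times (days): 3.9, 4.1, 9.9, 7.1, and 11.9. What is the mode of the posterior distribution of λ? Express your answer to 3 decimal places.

The Exponential(rate=λ) likelihood is ∝ λ^n e^(−λΣtᵢ). Here n = 5 and Σtᵢ = 3.9 + 4.1 + 9.9 + 7.1 + 11.9 = 36.9.
Posterior ∝ λe^(−6λ) · λ^5e^(−36.9λ) = λ^6e^(−42.9λ), i.e. Gamma(7, 42.9).
Mode = (a−1)/b = 6/42.9 ≈ 0.140.

λ̂_MAP = 0.140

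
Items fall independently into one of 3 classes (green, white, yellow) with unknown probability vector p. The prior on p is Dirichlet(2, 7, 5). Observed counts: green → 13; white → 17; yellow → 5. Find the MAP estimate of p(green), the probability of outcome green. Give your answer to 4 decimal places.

The posterior is Dirichlet(αᵢ + nᵢ) = Dirichlet(15, 24, 10).
For a Dirichlet(a₁,…,a_K) with all aᵢ > 1, the mode has j-th component (aⱼ − 1)/(Σaᵢ − K).
Here Σaᵢ = 49 and K = 3, so p(green) = (15 − 1)/(49 − 3) = 14/46 ≈ 0.3043.

MAP estimate of p(green) = 0.3043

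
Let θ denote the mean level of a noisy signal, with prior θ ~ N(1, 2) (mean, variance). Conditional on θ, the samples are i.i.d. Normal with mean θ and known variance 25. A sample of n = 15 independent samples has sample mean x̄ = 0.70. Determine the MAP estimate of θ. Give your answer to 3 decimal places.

θ̂_MAP = 0.836

n = 15, x̄ = 0.70.
For a Normal prior and Normal likelihood with known variance, the posterior is Normal; its mode equals its mean, the precision-weighted average.
Prior precision 1/σ₀² = 1/2 = 0.5; data precision n/σ² = 15/25 = 0.6.
θ̂ = (0.5·1 + 0.6·0.7) / (0.5 + 0.6) = 0.92/1.1 = 46/55 ≈ 0.836.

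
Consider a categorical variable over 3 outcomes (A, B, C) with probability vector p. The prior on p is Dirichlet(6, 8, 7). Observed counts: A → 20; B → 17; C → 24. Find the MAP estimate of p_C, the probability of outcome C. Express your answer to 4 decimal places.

The posterior is Dirichlet(αᵢ + nᵢ) = Dirichlet(26, 25, 31).
For a Dirichlet(a₁,…,a_K) with all aᵢ > 1, the mode has j-th component (aⱼ − 1)/(Σaᵢ − K).
Here Σaᵢ = 82 and K = 3, so p_C = (31 − 1)/(82 − 3) = 30/79 ≈ 0.3797.

MAP estimate of p_C = 0.3797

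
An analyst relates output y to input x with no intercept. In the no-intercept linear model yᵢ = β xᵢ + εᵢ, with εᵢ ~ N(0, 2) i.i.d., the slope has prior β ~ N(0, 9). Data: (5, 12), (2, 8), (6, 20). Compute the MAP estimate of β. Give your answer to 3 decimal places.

β̂_MAP = 3.005

log p(β | y) = −Σ(yᵢ − βxᵢ)²/(2·2) − β²/(2·9) + const.
Setting the derivative to zero: Σxᵢ(yᵢ − βxᵢ)/2 − β/9 = 0, so β = Σxᵢyᵢ / (Σxᵢ² + σ²/τ²).
Σxᵢyᵢ = 5·12 + 2·8 + 6·20 = 196; Σxᵢ² = 65; σ²/τ² = 2/9.
β̂_MAP = 196 / (65 + 2/9) = 196/(587/9) = 1764/587 ≈ 3.005.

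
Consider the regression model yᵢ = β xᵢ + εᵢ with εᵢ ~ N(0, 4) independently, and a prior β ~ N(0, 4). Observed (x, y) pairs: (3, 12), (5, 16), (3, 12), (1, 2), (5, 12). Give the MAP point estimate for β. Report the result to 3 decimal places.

log p(β | y) = −Σ(yᵢ − βxᵢ)²/(2·4) − β²/(2·4) + const.
Setting the derivative to zero: Σxᵢ(yᵢ − βxᵢ)/4 − β/4 = 0, so β = Σxᵢyᵢ / (Σxᵢ² + σ²/τ²).
Σxᵢyᵢ = 3·12 + 5·16 + 3·12 + 1·2 + 5·12 = 214; Σxᵢ² = 69; σ²/τ² = 1.
β̂_MAP = 214 / (69 + 1) = 214/70 ≈ 3.057.

β̂_MAP = 3.057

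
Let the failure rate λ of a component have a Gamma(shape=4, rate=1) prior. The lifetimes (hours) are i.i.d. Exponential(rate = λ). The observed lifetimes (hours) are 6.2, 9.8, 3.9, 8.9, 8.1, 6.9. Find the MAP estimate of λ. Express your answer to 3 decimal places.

λ̂_MAP = 0.201

The Exponential(rate=λ) likelihood is ∝ λ^n e^(−λΣtᵢ). Here n = 6 and Σtᵢ = 6.2 + 9.8 + 3.9 + 8.9 + 8.1 + 6.9 = 43.8.
Posterior ∝ λ^3e^(−1λ) · λ^6e^(−43.8λ) = λ^9e^(−44.8λ), i.e. Gamma(10, 44.8).
Mode = (a−1)/b = 9/44.8 ≈ 0.201.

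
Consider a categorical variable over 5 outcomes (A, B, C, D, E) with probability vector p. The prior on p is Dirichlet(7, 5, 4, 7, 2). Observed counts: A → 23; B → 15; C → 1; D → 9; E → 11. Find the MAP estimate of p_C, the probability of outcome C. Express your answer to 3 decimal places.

The posterior is Dirichlet(αᵢ + nᵢ) = Dirichlet(30, 20, 5, 16, 13).
For a Dirichlet(a₁,…,a_K) with all aᵢ > 1, the mode has j-th component (aⱼ − 1)/(Σaᵢ − K).
Here Σaᵢ = 84 and K = 5, so p_C = (5 − 1)/(84 − 5) = 4/79 ≈ 0.051.

MAP estimate of p_C = 0.051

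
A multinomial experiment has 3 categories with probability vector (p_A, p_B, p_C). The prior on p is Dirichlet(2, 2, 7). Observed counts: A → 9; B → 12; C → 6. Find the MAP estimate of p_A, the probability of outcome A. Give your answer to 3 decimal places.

The posterior is Dirichlet(αᵢ + nᵢ) = Dirichlet(11, 14, 13).
For a Dirichlet(a₁,…,a_K) with all aᵢ > 1, the mode has j-th component (aⱼ − 1)/(Σaᵢ − K).
Here Σaᵢ = 38 and K = 3, so p_A = (11 − 1)/(38 − 3) = 10/35 ≈ 0.286.

MAP estimate of p_A = 0.286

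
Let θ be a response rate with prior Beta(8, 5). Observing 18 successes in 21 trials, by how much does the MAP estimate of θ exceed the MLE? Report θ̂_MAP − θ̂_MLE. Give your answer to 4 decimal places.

MAP − MLE = -0.0759

Posterior is Beta(26, 8); MAP = (26−1)/(34−2) = 25/32 ≈ 0.78125.
MLE ignores the prior: θ̂_MLE = k/n = 18/21 ≈ 0.85714.
Difference = 25/32 − 18/21 = -17/224 ≈ -0.0759.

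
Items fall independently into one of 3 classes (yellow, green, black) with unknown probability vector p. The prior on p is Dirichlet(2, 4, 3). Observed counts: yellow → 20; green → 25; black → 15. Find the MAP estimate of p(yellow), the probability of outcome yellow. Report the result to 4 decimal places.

The posterior is Dirichlet(αᵢ + nᵢ) = Dirichlet(22, 29, 18).
For a Dirichlet(a₁,…,a_K) with all aᵢ > 1, the mode has j-th component (aⱼ − 1)/(Σaᵢ − K).
Here Σaᵢ = 69 and K = 3, so p(yellow) = (22 − 1)/(69 − 3) = 21/66 ≈ 0.3182.

MAP estimate of p(yellow) = 0.3182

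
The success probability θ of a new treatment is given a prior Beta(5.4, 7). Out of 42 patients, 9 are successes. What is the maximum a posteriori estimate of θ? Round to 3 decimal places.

Prior: Beta(5.4, 7).
Data: 9 successes in 42 trials. The binomial likelihood contributes θ^9(1−θ)^33, so the posterior is Beta(5.4+9, 7+33) = Beta(14.4, 40).
For Beta(a, b) with a, b > 1 the mode is (a−1)/(a+b−2) = 13.4/52.4 ≈ 0.256.

θ̂_MAP = 0.256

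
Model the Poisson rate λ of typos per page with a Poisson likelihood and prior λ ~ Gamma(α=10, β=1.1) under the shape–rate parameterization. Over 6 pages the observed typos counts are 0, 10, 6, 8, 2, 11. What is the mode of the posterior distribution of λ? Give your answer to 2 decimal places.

λ̂_MAP = 6.48

Σxᵢ = 0+10+6+8+2+11 = 37, with n = 6.
Posterior ∝ λ^9e^(−1.1λ) · λ^37e^(−6λ) = λ^46e^(−7.1λ), i.e. Gamma(shape=47, rate=7.1).
The mode of a Gamma(a, b) with a ≥ 1 (shape–rate) is (a−1)/b = 46/7.1 ≈ 6.48.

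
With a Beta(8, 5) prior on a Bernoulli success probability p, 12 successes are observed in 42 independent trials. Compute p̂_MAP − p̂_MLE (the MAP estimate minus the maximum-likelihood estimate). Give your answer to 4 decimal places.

MAP − MLE = 0.0728

Posterior is Beta(20, 35); MAP = (20−1)/(55−2) = 19/53 ≈ 0.35849.
MLE ignores the prior: p̂_MLE = k/n = 12/42 ≈ 0.28571.
Difference = 19/53 − 12/42 = 27/371 ≈ 0.0728.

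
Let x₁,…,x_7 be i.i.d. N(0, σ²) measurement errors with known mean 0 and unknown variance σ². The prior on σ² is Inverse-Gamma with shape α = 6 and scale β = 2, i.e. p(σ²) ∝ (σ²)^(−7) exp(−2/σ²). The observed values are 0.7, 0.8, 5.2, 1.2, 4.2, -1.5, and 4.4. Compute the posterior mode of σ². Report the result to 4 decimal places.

Sum of squared deviations about the known mean: SS = (0.7−0)² + (0.8−0)² + (5.2−0)² + (1.2−0)² + (4.2−0)² + (-1.5−0)² + (4.4−0)² = 68.86.
The Normal likelihood contributes (σ²)^(−n/2) exp(−SS/(2σ²)), so the posterior is Inverse-Gamma(α + n/2, β + SS/2) = Inverse-Gamma(9.5, 36.43).
The mode of Inverse-Gamma(a, b) is b/(a+1) = 36.43/10.5 ≈ 3.4695.

σ̂²_MAP = 3.4695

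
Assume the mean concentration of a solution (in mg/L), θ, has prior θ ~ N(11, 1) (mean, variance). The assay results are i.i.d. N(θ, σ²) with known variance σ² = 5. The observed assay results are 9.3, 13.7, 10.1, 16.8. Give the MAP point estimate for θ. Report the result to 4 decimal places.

n = 4; x̄ = (9.3 + 13.7 + 10.1 + 16.8)/4 = 49.9/4 = 12.475.
For a Normal prior and Normal likelihood with known variance, the posterior is Normal; its mode equals its mean, the precision-weighted average.
Prior precision 1/σ₀² = 1/1 = 1; data precision n/σ² = 4/5 = 0.8.
θ̂ = (1·11 + 0.8·12.475) / (1 + 0.8) = 20.98/1.8 = 1049/90 ≈ 11.6556.

θ̂_MAP = 11.6556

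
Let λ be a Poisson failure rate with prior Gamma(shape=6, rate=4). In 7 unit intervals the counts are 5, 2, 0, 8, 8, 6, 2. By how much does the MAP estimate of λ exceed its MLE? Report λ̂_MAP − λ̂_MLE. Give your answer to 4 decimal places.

MAP − MLE = -1.1558

Σxᵢ = 31. Posterior is Gamma(37, 11); MAP = (37−1)/11 = 36/11 ≈ 3.27273.
MLE = x̄ = 31/7 ≈ 4.42857.
Difference = 36/11 − 31/7 = -89/77 ≈ -1.1558.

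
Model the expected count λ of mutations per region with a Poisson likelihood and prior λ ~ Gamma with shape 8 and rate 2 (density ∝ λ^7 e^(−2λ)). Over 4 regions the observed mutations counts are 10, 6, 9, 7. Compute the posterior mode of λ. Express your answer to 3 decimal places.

Σxᵢ = 10+6+9+7 = 32, with n = 4.
Posterior ∝ λ^7e^(−2λ) · λ^32e^(−4λ) = λ^39e^(−6λ), i.e. Gamma(shape=40, rate=6).
The mode of a Gamma(a, b) with a ≥ 1 (shape–rate) is (a−1)/b = 39/6 ≈ 6.500.

λ̂_MAP = 6.500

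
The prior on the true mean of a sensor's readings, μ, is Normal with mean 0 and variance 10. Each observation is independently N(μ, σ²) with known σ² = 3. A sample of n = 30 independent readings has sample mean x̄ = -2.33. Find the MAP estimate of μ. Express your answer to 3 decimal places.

μ̂_MAP = -2.307

n = 30, x̄ = -2.33.
For a Normal prior and Normal likelihood with known variance, the posterior is Normal; its mode equals its mean, the precision-weighted average.
Prior precision 1/σ₀² = 1/10 = 0.1; data precision n/σ² = 30/3 = 10.
μ̂ = (0.1·0 + 10·(-2.33)) / (0.1 + 10) = (-23.3)/10.1 = -233/101 ≈ -2.307.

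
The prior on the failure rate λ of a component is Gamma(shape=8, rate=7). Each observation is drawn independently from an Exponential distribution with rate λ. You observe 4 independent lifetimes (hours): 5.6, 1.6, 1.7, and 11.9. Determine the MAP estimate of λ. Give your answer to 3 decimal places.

The Exponential(rate=λ) likelihood is ∝ λ^n e^(−λΣtᵢ). Here n = 4 and Σtᵢ = 5.6 + 1.6 + 1.7 + 11.9 = 20.8.
Posterior ∝ λ^7e^(−7λ) · λ^4e^(−20.8λ) = λ^11e^(−27.8λ), i.e. Gamma(12, 27.8).
Mode = (a−1)/b = 11/27.8 ≈ 0.396.

λ̂_MAP = 0.396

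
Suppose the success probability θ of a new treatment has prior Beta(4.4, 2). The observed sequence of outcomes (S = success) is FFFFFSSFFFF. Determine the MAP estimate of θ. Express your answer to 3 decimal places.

Prior: Beta(4.4, 2).
Data: 2 successes in 11 trials (from the sequence). The binomial likelihood contributes θ^2(1−θ)^9, so the posterior is Beta(4.4+2, 2+9) = Beta(6.4, 11).
For Beta(a, b) with a, b > 1 the mode is (a−1)/(a+b−2) = 5.4/15.4 ≈ 0.351.

θ̂_MAP = 0.351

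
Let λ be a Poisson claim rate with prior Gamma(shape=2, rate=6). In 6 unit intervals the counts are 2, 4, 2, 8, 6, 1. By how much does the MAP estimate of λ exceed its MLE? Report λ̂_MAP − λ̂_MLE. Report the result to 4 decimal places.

Σxᵢ = 23. Posterior is Gamma(25, 12); MAP = (25−1)/12 = 24/12 ≈ 2.00000.
MLE = x̄ = 23/6 ≈ 3.83333.
Difference = 24/12 − 23/6 = -11/6 ≈ -1.8333.

MAP − MLE = -1.8333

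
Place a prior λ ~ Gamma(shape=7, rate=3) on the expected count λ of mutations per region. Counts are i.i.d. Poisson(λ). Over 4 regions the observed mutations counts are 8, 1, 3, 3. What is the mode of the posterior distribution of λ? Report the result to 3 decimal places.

λ̂_MAP = 3.000

Σxᵢ = 8+1+3+3 = 15, with n = 4.
Posterior ∝ λ^6e^(−3λ) · λ^15e^(−4λ) = λ^21e^(−7λ), i.e. Gamma(shape=22, rate=7).
The mode of a Gamma(a, b) with a ≥ 1 (shape–rate) is (a−1)/b = 21/7 ≈ 3.000.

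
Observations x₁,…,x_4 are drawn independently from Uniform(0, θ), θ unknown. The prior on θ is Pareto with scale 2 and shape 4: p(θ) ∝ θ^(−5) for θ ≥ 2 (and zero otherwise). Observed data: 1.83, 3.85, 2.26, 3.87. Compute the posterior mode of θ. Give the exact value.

θ̂_MAP = 3.87

The Uniform(0, θ) likelihood is θ^(−n) for θ ≥ max(xᵢ), zero otherwise. Here max(xᵢ) = 3.87.
Posterior ∝ θ^(−5) · θ^(−4) = θ^(−9) on θ ≥ max(2, 3.87) = 3.87.
This density is strictly decreasing in θ, so the posterior mode lies at the lower boundary of the support.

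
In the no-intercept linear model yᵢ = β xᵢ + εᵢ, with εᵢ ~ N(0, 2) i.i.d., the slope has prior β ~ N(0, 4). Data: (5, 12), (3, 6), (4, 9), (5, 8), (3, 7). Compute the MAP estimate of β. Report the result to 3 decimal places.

β̂_MAP = 2.071

log p(β | y) = −Σ(yᵢ − βxᵢ)²/(2·2) − β²/(2·4) + const.
Setting the derivative to zero: Σxᵢ(yᵢ − βxᵢ)/2 − β/4 = 0, so β = Σxᵢyᵢ / (Σxᵢ² + σ²/τ²).
Σxᵢyᵢ = 5·12 + 3·6 + 4·9 + 5·8 + 3·7 = 175; Σxᵢ² = 84; σ²/τ² = 0.5.
β̂_MAP = 175 / (84 + 0.5) = 175/84.5 ≈ 2.071.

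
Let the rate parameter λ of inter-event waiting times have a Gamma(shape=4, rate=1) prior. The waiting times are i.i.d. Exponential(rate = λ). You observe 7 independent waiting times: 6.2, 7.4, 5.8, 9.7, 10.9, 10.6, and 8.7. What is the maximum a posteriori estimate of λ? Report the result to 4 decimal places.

The Exponential(rate=λ) likelihood is ∝ λ^n e^(−λΣtᵢ). Here n = 7 and Σtᵢ = 6.2 + 7.4 + 5.8 + 9.7 + 10.9 + 10.6 + 8.7 = 59.3.
Posterior ∝ λ^3e^(−1λ) · λ^7e^(−59.3λ) = λ^10e^(−60.3λ), i.e. Gamma(11, 60.3).
Mode = (a−1)/b = 10/60.3 ≈ 0.1658.

λ̂_MAP = 0.1658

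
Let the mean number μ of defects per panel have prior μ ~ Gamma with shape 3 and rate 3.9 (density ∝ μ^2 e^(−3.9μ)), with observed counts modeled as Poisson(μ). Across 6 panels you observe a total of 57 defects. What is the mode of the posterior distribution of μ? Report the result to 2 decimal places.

μ̂_MAP = 5.96

Σxᵢ = 57, n = 6.
Posterior ∝ μ^2e^(−3.9μ) · μ^57e^(−6μ) = μ^59e^(−9.9μ), i.e. Gamma(shape=60, rate=9.9).
The mode of a Gamma(a, b) with a ≥ 1 (shape–rate) is (a−1)/b = 59/9.9 ≈ 5.96.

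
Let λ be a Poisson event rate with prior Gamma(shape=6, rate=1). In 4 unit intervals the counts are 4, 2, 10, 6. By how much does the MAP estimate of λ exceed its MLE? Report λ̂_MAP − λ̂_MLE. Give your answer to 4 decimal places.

Σxᵢ = 22. Posterior is Gamma(28, 5); MAP = (28−1)/5 = 27/5 ≈ 5.40000.
MLE = x̄ = 22/4 ≈ 5.50000.
Difference = 27/5 − 22/4 = -1/10 ≈ -0.1000.

MAP − MLE = -0.1000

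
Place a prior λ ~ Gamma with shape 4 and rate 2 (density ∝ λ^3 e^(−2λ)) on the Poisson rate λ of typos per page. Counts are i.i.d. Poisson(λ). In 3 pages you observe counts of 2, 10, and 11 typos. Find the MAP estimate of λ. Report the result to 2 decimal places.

Σxᵢ = 2+10+11 = 23, with n = 3.
Posterior ∝ λ^3e^(−2λ) · λ^23e^(−3λ) = λ^26e^(−5λ), i.e. Gamma(shape=27, rate=5).
The mode of a Gamma(a, b) with a ≥ 1 (shape–rate) is (a−1)/b = 26/5 ≈ 5.20.

λ̂_MAP = 5.20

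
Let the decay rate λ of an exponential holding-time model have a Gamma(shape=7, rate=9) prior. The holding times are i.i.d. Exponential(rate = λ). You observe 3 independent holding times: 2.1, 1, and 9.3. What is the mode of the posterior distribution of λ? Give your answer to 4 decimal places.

λ̂_MAP = 0.4206

The Exponential(rate=λ) likelihood is ∝ λ^n e^(−λΣtᵢ). Here n = 3 and Σtᵢ = 2.1 + 1 + 9.3 = 12.4.
Posterior ∝ λ^6e^(−9λ) · λ^3e^(−12.4λ) = λ^9e^(−21.4λ), i.e. Gamma(10, 21.4).
Mode = (a−1)/b = 9/21.4 ≈ 0.4206.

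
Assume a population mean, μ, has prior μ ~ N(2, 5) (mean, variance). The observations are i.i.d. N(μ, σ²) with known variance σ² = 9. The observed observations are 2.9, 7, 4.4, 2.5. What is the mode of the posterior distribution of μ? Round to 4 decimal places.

n = 4; x̄ = (2.9 + 7 + 4.4 + 2.5)/4 = 16.8/4 = 4.2.
For a Normal prior and Normal likelihood with known variance, the posterior is Normal; its mode equals its mean, the precision-weighted average.
Prior precision 1/σ₀² = 1/5 = 0.2; data precision n/σ² = 4/9.
μ̂ = (0.2·2 + (4/9)·4.2) / (0.2 + 4/9) = (34/15)/(29/45) = 102/29 ≈ 3.5172.

μ̂_MAP = 3.5172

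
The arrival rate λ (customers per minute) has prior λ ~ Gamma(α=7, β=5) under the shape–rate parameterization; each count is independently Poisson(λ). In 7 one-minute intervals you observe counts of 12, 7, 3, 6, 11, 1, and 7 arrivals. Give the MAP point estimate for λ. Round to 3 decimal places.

λ̂_MAP = 4.417

Σxᵢ = 12+7+3+6+11+1+7 = 47, with n = 7.
Posterior ∝ λ^6e^(−5λ) · λ^47e^(−7λ) = λ^53e^(−12λ), i.e. Gamma(shape=54, rate=12).
The mode of a Gamma(a, b) with a ≥ 1 (shape–rate) is (a−1)/b = 53/12 ≈ 4.417.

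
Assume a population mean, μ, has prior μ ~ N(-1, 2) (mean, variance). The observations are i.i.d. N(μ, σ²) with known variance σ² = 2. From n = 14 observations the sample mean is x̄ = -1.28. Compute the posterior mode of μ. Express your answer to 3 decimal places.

μ̂_MAP = -1.261

n = 14, x̄ = -1.28.
For a Normal prior and Normal likelihood with known variance, the posterior is Normal; its mode equals its mean, the precision-weighted average.
Prior precision 1/σ₀² = 1/2 = 0.5; data precision n/σ² = 14/2 = 7.
μ̂ = (0.5·(-1) + 7·(-1.28)) / (0.5 + 7) = (-9.46)/7.5 = -473/375 ≈ -1.261.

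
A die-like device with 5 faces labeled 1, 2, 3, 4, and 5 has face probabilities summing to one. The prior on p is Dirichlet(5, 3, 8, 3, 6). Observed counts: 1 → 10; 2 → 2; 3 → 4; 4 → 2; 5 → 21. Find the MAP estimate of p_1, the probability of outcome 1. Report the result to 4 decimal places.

The posterior is Dirichlet(αᵢ + nᵢ) = Dirichlet(15, 5, 12, 5, 27).
For a Dirichlet(a₁,…,a_K) with all aᵢ > 1, the mode has j-th component (aⱼ − 1)/(Σaᵢ − K).
Here Σaᵢ = 64 and K = 5, so p_1 = (15 − 1)/(64 − 5) = 14/59 ≈ 0.2373.

MAP estimate: 0.2373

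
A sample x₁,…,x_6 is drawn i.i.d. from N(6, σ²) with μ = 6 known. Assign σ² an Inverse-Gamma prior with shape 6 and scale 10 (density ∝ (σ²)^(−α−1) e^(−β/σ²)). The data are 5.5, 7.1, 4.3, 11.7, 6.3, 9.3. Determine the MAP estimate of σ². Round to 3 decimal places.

Sum of squared deviations about the known mean: SS = (5.5−6)² + (7.1−6)² + (4.3−6)² + (11.7−6)² + (6.3−6)² + (9.3−6)² = 47.82.
The Normal likelihood contributes (σ²)^(−n/2) exp(−SS/(2σ²)), so the posterior is Inverse-Gamma(α + n/2, β + SS/2) = Inverse-Gamma(9, 33.91).
The mode of Inverse-Gamma(a, b) is b/(a+1) = 33.91/10 ≈ 3.391.

σ̂²_MAP = 3.391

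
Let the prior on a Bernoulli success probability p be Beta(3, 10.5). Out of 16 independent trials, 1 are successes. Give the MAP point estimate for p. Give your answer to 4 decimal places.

Prior: Beta(3, 10.5).
Data: 1 success in 16 trials. The binomial likelihood contributes p(1−p)^15, so the posterior is Beta(3+1, 10.5+15) = Beta(4, 25.5).
For Beta(a, b) with a, b > 1 the mode is (a−1)/(a+b−2) = 3/27.5 ≈ 0.1091.

p̂_MAP = 0.1091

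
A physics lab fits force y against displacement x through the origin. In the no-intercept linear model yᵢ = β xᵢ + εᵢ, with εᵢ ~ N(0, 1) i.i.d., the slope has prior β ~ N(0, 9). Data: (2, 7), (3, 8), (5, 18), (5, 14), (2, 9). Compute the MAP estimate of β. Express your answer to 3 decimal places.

β̂_MAP = 3.219

log p(β | y) = −Σ(yᵢ − βxᵢ)²/(2·1) − β²/(2·9) + const.
Setting the derivative to zero: Σxᵢ(yᵢ − βxᵢ)/1 − β/9 = 0, so β = Σxᵢyᵢ / (Σxᵢ² + σ²/τ²).
Σxᵢyᵢ = 2·7 + 3·8 + 5·18 + 5·14 + 2·9 = 216; Σxᵢ² = 67; σ²/τ² = 1/9.
β̂_MAP = 216 / (67 + 1/9) = 216/(604/9) = 486/151 ≈ 3.219.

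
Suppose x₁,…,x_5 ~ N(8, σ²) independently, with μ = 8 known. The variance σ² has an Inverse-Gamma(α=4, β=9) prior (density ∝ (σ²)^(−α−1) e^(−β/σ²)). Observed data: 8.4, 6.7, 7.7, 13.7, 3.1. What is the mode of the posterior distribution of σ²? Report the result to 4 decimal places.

Sum of squared deviations about the known mean: SS = (8.4−8)² + (6.7−8)² + (7.7−8)² + (13.7−8)² + (3.1−8)² = 58.44.
The Normal likelihood contributes (σ²)^(−n/2) exp(−SS/(2σ²)), so the posterior is Inverse-Gamma(α + n/2, β + SS/2) = Inverse-Gamma(6.5, 38.22).
The mode of Inverse-Gamma(a, b) is b/(a+1) = 38.22/7.5 ≈ 5.0960.

σ̂²_MAP = 5.0960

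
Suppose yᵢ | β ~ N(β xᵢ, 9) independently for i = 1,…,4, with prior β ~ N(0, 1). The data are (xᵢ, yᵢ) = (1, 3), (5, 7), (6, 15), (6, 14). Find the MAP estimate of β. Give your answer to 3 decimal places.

log p(β | y) = −Σ(yᵢ − βxᵢ)²/(2·9) − β²/(2·1) + const.
Setting the derivative to zero: Σxᵢ(yᵢ − βxᵢ)/9 − β/1 = 0, so β = Σxᵢyᵢ / (Σxᵢ² + σ²/τ²).
Σxᵢyᵢ = 1·3 + 5·7 + 6·15 + 6·14 = 212; Σxᵢ² = 98; σ²/τ² = 9.
β̂_MAP = 212 / (98 + 9) = 212/107 ≈ 1.981.

β̂_MAP = 1.981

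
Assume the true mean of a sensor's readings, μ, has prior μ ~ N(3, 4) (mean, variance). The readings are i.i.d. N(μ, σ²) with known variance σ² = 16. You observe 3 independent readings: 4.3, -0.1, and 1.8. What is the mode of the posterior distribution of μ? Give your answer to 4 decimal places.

μ̂_MAP = 2.5714

n = 3; x̄ = (4.3 + (-0.1) + 1.8)/3 = 6/3 = 2.
For a Normal prior and Normal likelihood with known variance, the posterior is Normal; its mode equals its mean, the precision-weighted average.
Prior precision 1/σ₀² = 1/4 = 0.25; data precision n/σ² = 3/16 = 0.1875.
μ̂ = (0.25·3 + 0.1875·2) / (0.25 + 0.1875) = 1.125/0.4375 = 18/7 ≈ 2.5714.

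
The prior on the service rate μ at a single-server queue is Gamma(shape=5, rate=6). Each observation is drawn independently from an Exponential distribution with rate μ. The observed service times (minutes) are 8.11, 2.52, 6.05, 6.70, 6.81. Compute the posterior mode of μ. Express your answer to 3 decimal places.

μ̂_MAP = 0.249

The Exponential(rate=μ) likelihood is ∝ μ^n e^(−μΣtᵢ). Here n = 5 and Σtᵢ = 8.11 + 2.52 + 6.05 + 6.70 + 6.81 = 30.19.
Posterior ∝ μ^4e^(−6μ) · μ^5e^(−30.19μ) = μ^9e^(−36.19μ), i.e. Gamma(10, 36.19).
Mode = (a−1)/b = 9/36.19 ≈ 0.249.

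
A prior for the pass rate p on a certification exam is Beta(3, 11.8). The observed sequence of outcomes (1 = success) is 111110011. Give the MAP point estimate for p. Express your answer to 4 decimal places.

Prior: Beta(3, 11.8).
Data: 7 successes in 9 trials (from the sequence). The binomial likelihood contributes p^7(1−p)^2, so the posterior is Beta(3+7, 11.8+2) = Beta(10, 13.8).
For Beta(a, b) with a, b > 1 the mode is (a−1)/(a+b−2) = 9/21.8 ≈ 0.4128.

p̂_MAP = 0.4128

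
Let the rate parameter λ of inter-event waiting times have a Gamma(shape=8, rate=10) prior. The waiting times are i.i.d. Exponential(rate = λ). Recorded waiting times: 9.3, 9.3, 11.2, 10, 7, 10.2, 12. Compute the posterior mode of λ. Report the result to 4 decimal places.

The Exponential(rate=λ) likelihood is ∝ λ^n e^(−λΣtᵢ). Here n = 7 and Σtᵢ = 9.3 + 9.3 + 11.2 + 10 + 7 + 10.2 + 12 = 69.
Posterior ∝ λ^7e^(−10λ) · λ^7e^(−69λ) = λ^14e^(−79λ), i.e. Gamma(15, 79).
Mode = (a−1)/b = 14/79 ≈ 0.1772.

λ̂_MAP = 0.1772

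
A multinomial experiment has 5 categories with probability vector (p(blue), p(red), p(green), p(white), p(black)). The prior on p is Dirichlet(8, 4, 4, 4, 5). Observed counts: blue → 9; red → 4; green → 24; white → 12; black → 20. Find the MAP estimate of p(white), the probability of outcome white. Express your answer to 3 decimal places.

The posterior is Dirichlet(αᵢ + nᵢ) = Dirichlet(17, 8, 28, 16, 25).
For a Dirichlet(a₁,…,a_K) with all aᵢ > 1, the mode has j-th component (aⱼ − 1)/(Σaᵢ − K).
Here Σaᵢ = 94 and K = 5, so p(white) = (16 − 1)/(94 − 5) = 15/89 ≈ 0.169.

MAP estimate of p(white) = 0.169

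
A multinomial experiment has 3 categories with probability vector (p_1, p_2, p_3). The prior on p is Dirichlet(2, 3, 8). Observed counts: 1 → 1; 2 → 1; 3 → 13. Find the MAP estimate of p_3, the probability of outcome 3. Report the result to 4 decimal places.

MAP estimate: 0.8000

The posterior is Dirichlet(αᵢ + nᵢ) = Dirichlet(3, 4, 21).
For a Dirichlet(a₁,…,a_K) with all aᵢ > 1, the mode has j-th component (aⱼ − 1)/(Σaᵢ − K).
Here Σaᵢ = 28 and K = 3, so p_3 = (21 − 1)/(28 − 3) = 20/25 ≈ 0.8000.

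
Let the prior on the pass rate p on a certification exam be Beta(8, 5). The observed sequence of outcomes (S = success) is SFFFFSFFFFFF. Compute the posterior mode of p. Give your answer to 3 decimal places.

p̂_MAP = 0.391

Prior: Beta(8, 5).
Data: 2 successes in 12 trials (from the sequence). The binomial likelihood contributes p^2(1−p)^10, so the posterior is Beta(8+2, 5+10) = Beta(10, 15).
For Beta(a, b) with a, b > 1 the mode is (a−1)/(a+b−2) = 9/23 ≈ 0.391.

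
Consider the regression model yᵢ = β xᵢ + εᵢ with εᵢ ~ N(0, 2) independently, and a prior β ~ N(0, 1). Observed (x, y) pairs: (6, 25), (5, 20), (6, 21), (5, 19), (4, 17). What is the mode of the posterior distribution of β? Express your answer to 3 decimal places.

β̂_MAP = 3.850

log p(β | y) = −Σ(yᵢ − βxᵢ)²/(2·2) − β²/(2·1) + const.
Setting the derivative to zero: Σxᵢ(yᵢ − βxᵢ)/2 − β/1 = 0, so β = Σxᵢyᵢ / (Σxᵢ² + σ²/τ²).
Σxᵢyᵢ = 6·25 + 5·20 + 6·21 + 5·19 + 4·17 = 539; Σxᵢ² = 138; σ²/τ² = 2.
β̂_MAP = 539 / (138 + 2) = 539/140 ≈ 3.850.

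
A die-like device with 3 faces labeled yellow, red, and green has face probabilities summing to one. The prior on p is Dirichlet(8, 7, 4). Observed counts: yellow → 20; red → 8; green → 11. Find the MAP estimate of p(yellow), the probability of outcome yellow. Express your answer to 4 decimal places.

The posterior is Dirichlet(αᵢ + nᵢ) = Dirichlet(28, 15, 15).
For a Dirichlet(a₁,…,a_K) with all aᵢ > 1, the mode has j-th component (aⱼ − 1)/(Σaᵢ − K).
Here Σaᵢ = 58 and K = 3, so p(yellow) = (28 − 1)/(58 − 3) = 27/55 ≈ 0.4909.

MAP estimate of p(yellow) = 0.4909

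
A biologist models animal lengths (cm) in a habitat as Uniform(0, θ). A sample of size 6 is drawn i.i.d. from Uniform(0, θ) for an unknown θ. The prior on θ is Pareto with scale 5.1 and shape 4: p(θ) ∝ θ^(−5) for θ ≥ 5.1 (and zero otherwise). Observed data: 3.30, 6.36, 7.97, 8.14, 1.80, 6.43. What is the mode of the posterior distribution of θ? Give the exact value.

θ̂_MAP = 8.14

The Uniform(0, θ) likelihood is θ^(−n) for θ ≥ max(xᵢ), zero otherwise. Here max(xᵢ) = 8.14.
Posterior ∝ θ^(−5) · θ^(−6) = θ^(−11) on θ ≥ max(5.1, 8.14) = 8.14.
This density is strictly decreasing in θ, so the posterior mode lies at the lower boundary of the support.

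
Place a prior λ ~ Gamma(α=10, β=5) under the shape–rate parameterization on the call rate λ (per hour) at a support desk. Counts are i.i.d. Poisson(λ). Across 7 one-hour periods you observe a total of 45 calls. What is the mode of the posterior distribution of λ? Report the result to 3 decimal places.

λ̂_MAP = 4.500

Σxᵢ = 45, n = 7.
Posterior ∝ λ^9e^(−5λ) · λ^45e^(−7λ) = λ^54e^(−12λ), i.e. Gamma(shape=55, rate=12).
The mode of a Gamma(a, b) with a ≥ 1 (shape–rate) is (a−1)/b = 54/12 ≈ 4.500.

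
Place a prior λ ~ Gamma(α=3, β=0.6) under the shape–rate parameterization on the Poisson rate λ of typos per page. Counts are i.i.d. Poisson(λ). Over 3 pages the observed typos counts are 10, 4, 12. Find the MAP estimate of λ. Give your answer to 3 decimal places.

Σxᵢ = 10+4+12 = 26, with n = 3.
Posterior ∝ λ^2e^(−0.6λ) · λ^26e^(−3λ) = λ^28e^(−3.6λ), i.e. Gamma(shape=29, rate=3.6).
The mode of a Gamma(a, b) with a ≥ 1 (shape–rate) is (a−1)/b = 28/3.6 ≈ 7.778.

λ̂_MAP = 7.778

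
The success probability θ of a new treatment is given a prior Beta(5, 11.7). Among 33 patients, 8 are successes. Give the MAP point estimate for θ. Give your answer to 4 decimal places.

θ̂_MAP = 0.2516

Prior: Beta(5, 11.7).
Data: 8 successes in 33 trials. The binomial likelihood contributes θ^8(1−θ)^25, so the posterior is Beta(5+8, 11.7+25) = Beta(13, 36.7).
For Beta(a, b) with a, b > 1 the mode is (a−1)/(a+b−2) = 12/47.7 ≈ 0.2516.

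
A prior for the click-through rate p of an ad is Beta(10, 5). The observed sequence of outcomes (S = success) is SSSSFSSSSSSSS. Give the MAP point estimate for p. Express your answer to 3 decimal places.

Prior: Beta(10, 5).
Data: 12 successes in 13 trials (from the sequence). The binomial likelihood contributes p^12(1−p)^1, so the posterior is Beta(10+12, 5+1) = Beta(22, 6).
For Beta(a, b) with a, b > 1 the mode is (a−1)/(a+b−2) = 21/26 ≈ 0.808.

p̂_MAP = 0.808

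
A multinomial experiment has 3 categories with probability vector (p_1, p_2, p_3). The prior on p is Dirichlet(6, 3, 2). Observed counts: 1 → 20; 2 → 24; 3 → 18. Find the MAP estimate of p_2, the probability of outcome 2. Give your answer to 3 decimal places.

The posterior is Dirichlet(αᵢ + nᵢ) = Dirichlet(26, 27, 20).
For a Dirichlet(a₁,…,a_K) with all aᵢ > 1, the mode has j-th component (aⱼ − 1)/(Σaᵢ − K).
Here Σaᵢ = 73 and K = 3, so p_2 = (27 − 1)/(73 − 3) = 26/70 ≈ 0.371.

MAP estimate: 0.371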